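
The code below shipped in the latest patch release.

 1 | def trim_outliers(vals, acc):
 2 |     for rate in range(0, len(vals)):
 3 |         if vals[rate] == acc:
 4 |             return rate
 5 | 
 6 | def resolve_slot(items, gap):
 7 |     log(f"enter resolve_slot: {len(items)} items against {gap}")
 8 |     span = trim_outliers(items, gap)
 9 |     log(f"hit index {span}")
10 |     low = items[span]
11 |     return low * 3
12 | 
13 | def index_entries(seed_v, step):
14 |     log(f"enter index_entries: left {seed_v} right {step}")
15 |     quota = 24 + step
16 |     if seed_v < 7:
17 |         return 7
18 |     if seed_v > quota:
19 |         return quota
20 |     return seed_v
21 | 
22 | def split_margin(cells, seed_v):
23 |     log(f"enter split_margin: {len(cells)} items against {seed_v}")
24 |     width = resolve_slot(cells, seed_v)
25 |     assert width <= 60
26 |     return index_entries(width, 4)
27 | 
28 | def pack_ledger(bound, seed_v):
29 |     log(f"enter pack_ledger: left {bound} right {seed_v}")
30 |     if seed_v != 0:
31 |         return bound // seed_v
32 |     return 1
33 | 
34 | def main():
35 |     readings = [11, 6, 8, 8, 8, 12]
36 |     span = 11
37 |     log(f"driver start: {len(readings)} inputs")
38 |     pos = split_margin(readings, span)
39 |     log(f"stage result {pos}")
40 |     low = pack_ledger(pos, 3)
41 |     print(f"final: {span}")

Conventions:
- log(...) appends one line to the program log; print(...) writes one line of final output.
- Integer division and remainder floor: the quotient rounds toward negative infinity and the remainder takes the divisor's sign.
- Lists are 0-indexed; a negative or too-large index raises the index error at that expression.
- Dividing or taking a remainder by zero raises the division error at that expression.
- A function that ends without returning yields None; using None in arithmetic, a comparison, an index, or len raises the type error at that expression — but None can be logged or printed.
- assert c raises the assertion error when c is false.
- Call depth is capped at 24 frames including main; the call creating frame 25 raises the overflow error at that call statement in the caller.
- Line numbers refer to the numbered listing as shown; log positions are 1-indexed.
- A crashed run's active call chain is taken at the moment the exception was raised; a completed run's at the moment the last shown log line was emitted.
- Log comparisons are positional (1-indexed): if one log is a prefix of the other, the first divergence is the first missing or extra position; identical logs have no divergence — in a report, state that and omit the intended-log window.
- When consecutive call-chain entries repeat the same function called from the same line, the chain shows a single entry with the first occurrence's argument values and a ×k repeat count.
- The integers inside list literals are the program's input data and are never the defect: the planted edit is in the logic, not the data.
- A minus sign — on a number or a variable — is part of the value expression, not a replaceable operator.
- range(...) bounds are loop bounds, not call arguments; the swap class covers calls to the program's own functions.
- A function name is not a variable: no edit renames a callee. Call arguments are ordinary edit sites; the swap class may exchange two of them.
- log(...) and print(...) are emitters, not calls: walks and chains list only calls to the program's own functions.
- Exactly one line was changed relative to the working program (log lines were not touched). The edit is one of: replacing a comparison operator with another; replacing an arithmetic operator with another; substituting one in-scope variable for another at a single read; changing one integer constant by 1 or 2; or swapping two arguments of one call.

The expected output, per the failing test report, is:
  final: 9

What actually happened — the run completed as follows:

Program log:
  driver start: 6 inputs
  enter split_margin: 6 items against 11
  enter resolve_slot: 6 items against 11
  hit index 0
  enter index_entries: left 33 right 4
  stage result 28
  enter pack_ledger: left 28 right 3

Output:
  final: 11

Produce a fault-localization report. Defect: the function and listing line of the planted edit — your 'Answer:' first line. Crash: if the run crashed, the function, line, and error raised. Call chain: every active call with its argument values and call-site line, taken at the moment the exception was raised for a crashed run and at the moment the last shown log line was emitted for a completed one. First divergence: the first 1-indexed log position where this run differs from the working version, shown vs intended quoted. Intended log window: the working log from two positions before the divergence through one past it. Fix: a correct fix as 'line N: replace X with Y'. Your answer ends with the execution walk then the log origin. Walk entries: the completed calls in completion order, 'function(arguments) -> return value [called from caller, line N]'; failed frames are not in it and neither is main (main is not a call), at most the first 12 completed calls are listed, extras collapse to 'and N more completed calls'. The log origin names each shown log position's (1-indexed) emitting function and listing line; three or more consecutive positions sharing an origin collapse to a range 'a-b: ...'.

Answer: the defect is in main at line 41.
Core observation: Log streams are identical — the defect surfaces only in the printed output.
Call chain: main -> pack_ledger(28, 3) (called at line 40).
First divergence: there is none — every log position agrees.
Execution walk:
  trim_outliers([11, 6, 8, 8, 8, 12], 11) -> 0  [called from resolve_slot, line 8]
  resolve_slot([11, 6, 8, 8, 8, 12], 11) -> 33  [called from split_margin, line 24]
  index_entries(33, 4) -> 28  [called from split_margin, line 26]
  split_margin([11, 6, 8, 8, 8, 12], 11) -> 28  [called from main, line 38]
  pack_ledger(28, 3) -> 9  [called from main, line 40]
Origin of each log line:
  1 — main, line 37
  2 — split_margin, line 23
  3 — resolve_slot, line 7
  4 — resolve_slot, line 9
  5 — index_entries, line 14
  6 — main, line 39
  7 — pack_ledger, line 29
A correct fix: line 41: replace `span` with `low`.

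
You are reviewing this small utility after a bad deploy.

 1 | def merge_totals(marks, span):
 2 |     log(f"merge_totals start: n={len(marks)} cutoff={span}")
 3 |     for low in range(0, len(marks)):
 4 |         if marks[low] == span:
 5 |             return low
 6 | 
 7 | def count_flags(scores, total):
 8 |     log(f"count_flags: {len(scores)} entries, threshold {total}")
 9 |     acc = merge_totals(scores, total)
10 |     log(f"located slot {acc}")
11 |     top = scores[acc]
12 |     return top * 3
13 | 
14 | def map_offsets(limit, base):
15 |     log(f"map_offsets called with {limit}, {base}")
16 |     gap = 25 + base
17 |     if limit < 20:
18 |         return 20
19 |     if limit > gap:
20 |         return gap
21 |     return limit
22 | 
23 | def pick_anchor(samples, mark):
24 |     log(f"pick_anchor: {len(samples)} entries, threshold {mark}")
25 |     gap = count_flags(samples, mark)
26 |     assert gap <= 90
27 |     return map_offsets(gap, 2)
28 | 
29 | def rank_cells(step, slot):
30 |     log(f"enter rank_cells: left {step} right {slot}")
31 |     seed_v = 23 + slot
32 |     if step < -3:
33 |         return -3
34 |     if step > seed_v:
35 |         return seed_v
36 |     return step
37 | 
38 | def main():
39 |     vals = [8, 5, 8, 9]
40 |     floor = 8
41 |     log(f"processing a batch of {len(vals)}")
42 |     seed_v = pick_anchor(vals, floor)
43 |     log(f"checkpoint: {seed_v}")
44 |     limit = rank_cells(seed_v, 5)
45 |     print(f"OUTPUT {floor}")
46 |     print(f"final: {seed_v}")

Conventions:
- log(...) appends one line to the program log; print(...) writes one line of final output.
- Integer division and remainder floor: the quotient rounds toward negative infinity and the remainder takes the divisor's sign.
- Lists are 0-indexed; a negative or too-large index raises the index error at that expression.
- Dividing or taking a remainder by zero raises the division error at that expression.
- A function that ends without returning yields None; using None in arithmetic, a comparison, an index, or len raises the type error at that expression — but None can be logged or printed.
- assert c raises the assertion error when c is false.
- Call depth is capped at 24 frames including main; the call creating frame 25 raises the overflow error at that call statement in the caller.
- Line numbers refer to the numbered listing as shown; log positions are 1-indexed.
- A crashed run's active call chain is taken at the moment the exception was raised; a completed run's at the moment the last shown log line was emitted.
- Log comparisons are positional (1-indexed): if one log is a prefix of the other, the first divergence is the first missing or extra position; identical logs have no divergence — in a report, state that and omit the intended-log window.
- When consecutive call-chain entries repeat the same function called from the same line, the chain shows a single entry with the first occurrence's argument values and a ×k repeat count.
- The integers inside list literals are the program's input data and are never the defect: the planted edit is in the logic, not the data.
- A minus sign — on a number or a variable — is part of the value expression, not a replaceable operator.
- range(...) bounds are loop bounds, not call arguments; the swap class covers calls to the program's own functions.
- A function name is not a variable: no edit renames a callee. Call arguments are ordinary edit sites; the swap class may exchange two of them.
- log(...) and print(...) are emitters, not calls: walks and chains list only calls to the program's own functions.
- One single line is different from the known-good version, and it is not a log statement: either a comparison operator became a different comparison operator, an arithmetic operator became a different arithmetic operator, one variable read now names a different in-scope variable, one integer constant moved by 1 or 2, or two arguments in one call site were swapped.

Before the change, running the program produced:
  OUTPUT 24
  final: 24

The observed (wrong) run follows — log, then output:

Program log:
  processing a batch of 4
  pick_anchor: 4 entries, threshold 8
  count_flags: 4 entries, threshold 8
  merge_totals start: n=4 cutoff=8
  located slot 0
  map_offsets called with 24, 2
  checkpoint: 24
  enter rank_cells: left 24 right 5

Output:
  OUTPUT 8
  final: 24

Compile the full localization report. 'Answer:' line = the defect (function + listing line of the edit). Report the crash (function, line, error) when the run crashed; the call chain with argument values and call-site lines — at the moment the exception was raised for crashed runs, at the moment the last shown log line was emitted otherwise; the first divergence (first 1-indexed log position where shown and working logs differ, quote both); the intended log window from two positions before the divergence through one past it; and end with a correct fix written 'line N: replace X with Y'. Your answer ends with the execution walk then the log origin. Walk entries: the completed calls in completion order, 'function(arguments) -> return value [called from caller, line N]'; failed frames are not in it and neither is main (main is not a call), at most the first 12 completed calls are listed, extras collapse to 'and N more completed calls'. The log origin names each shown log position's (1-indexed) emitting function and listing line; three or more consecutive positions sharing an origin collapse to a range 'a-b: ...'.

Answer: the defect is in main at line 45.
Core observation: The logs agree in full; only the final output differs.
Call chain: main -> rank_cells(24, 5) (called at line 44).
First divergence: none (the log streams are identical).
Execution walk:
  merge_totals([8, 5, 8, 9], 8) -> 0  [called from count_flags, line 9]
  count_flags([8, 5, 8, 9], 8) -> 24  [called from pick_anchor, line 25]
  map_offsets(24, 2) -> 24  [called from pick_anchor, line 27]
  pick_anchor([8, 5, 8, 9], 8) -> 24  [called from main, line 42]
  rank_cells(24, 5) -> 24  [called from main, line 44]
Log origin:
  1: logged in main at line 41
  2: logged in pick_anchor at line 24
  3: logged in count_flags at line 8
  4: logged in merge_totals at line 2
  5: logged in count_flags at line 10
  6: logged in map_offsets at line 15
  7: logged in main at line 43
  8: logged in rank_cells at line 30
A correct fix: line 45: replace `floor` with `limit`.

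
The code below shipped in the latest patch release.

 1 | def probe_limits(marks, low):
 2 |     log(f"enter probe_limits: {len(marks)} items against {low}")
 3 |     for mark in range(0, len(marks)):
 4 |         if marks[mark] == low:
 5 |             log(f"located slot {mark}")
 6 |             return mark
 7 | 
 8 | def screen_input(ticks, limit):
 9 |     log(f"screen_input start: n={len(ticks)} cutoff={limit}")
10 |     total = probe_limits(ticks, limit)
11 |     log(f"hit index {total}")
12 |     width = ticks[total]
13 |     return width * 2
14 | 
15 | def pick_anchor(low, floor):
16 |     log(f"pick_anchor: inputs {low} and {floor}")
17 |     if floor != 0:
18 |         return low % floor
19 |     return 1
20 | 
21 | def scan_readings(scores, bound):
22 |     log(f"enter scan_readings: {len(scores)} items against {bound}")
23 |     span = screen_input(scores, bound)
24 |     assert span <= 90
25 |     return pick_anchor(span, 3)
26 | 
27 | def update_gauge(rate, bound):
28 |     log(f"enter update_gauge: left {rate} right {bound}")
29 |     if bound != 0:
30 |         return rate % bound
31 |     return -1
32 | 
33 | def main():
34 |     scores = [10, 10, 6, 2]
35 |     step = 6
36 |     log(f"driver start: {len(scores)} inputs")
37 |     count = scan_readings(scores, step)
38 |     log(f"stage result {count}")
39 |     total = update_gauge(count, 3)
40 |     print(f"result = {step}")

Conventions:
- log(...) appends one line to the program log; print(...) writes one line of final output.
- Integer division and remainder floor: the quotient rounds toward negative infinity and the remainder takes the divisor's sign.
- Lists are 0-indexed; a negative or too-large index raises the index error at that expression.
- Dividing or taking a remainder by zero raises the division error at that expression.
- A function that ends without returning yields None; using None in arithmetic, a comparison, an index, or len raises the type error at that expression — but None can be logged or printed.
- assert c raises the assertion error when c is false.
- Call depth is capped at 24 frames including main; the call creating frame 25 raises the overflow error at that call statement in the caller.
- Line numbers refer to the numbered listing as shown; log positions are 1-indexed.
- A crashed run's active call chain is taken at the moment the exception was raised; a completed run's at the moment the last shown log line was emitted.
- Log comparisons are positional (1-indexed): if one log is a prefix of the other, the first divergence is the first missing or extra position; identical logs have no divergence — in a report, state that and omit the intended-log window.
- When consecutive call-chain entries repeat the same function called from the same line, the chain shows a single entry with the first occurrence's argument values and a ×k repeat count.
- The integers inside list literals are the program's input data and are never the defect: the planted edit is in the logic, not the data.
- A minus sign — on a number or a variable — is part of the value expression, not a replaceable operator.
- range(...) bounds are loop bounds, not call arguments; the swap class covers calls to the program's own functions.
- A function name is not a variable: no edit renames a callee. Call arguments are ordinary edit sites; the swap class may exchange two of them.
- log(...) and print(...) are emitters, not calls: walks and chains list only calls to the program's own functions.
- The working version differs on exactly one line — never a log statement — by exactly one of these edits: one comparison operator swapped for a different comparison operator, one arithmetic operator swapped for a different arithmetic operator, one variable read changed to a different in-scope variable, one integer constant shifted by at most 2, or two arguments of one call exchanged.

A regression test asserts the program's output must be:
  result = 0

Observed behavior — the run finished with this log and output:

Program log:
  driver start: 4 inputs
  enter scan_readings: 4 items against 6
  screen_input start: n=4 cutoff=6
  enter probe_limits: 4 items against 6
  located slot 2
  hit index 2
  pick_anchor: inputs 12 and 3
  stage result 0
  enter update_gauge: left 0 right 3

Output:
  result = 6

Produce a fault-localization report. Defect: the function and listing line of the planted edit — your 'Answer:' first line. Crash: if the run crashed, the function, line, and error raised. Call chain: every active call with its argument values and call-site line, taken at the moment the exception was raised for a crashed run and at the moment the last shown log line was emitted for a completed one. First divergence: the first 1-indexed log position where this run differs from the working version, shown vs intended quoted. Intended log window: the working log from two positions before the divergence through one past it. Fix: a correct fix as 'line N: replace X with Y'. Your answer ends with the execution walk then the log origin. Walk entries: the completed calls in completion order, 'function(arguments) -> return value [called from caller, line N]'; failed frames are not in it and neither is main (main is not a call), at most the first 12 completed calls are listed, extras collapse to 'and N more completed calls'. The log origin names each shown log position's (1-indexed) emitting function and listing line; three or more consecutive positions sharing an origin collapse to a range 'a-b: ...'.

Answer: the defect is in main at line 40.
The tell: The two runs log identically and part ways only at the printed values.
Call chain: main -> update_gauge(0, 3) (called at line 39).
First divergence: none; the two logs match at every position.
Execution walk:
  probe_limits([10, 10, 6, 2], 6) -> 2  [called from screen_input, line 10]
  screen_input([10, 10, 6, 2], 6) -> 12  [called from scan_readings, line 23]
  pick_anchor(12, 3) -> 0  [called from scan_readings, line 25]
  scan_readings([10, 10, 6, 2], 6) -> 0  [called from main, line 37]
  update_gauge(0, 3) -> 0  [called from main, line 39]
Log origins:
  1: logged in main at line 36
  2: logged in scan_readings at line 22
  3: logged in screen_input at line 9
  4: logged in probe_limits at line 2
  5: logged in probe_limits at line 5
  6: logged in screen_input at line 11
  7: logged in pick_anchor at line 16
  8: logged in main at line 38
  9: logged in update_gauge at line 28
A correct fix: line 40: replace `step` with `total`.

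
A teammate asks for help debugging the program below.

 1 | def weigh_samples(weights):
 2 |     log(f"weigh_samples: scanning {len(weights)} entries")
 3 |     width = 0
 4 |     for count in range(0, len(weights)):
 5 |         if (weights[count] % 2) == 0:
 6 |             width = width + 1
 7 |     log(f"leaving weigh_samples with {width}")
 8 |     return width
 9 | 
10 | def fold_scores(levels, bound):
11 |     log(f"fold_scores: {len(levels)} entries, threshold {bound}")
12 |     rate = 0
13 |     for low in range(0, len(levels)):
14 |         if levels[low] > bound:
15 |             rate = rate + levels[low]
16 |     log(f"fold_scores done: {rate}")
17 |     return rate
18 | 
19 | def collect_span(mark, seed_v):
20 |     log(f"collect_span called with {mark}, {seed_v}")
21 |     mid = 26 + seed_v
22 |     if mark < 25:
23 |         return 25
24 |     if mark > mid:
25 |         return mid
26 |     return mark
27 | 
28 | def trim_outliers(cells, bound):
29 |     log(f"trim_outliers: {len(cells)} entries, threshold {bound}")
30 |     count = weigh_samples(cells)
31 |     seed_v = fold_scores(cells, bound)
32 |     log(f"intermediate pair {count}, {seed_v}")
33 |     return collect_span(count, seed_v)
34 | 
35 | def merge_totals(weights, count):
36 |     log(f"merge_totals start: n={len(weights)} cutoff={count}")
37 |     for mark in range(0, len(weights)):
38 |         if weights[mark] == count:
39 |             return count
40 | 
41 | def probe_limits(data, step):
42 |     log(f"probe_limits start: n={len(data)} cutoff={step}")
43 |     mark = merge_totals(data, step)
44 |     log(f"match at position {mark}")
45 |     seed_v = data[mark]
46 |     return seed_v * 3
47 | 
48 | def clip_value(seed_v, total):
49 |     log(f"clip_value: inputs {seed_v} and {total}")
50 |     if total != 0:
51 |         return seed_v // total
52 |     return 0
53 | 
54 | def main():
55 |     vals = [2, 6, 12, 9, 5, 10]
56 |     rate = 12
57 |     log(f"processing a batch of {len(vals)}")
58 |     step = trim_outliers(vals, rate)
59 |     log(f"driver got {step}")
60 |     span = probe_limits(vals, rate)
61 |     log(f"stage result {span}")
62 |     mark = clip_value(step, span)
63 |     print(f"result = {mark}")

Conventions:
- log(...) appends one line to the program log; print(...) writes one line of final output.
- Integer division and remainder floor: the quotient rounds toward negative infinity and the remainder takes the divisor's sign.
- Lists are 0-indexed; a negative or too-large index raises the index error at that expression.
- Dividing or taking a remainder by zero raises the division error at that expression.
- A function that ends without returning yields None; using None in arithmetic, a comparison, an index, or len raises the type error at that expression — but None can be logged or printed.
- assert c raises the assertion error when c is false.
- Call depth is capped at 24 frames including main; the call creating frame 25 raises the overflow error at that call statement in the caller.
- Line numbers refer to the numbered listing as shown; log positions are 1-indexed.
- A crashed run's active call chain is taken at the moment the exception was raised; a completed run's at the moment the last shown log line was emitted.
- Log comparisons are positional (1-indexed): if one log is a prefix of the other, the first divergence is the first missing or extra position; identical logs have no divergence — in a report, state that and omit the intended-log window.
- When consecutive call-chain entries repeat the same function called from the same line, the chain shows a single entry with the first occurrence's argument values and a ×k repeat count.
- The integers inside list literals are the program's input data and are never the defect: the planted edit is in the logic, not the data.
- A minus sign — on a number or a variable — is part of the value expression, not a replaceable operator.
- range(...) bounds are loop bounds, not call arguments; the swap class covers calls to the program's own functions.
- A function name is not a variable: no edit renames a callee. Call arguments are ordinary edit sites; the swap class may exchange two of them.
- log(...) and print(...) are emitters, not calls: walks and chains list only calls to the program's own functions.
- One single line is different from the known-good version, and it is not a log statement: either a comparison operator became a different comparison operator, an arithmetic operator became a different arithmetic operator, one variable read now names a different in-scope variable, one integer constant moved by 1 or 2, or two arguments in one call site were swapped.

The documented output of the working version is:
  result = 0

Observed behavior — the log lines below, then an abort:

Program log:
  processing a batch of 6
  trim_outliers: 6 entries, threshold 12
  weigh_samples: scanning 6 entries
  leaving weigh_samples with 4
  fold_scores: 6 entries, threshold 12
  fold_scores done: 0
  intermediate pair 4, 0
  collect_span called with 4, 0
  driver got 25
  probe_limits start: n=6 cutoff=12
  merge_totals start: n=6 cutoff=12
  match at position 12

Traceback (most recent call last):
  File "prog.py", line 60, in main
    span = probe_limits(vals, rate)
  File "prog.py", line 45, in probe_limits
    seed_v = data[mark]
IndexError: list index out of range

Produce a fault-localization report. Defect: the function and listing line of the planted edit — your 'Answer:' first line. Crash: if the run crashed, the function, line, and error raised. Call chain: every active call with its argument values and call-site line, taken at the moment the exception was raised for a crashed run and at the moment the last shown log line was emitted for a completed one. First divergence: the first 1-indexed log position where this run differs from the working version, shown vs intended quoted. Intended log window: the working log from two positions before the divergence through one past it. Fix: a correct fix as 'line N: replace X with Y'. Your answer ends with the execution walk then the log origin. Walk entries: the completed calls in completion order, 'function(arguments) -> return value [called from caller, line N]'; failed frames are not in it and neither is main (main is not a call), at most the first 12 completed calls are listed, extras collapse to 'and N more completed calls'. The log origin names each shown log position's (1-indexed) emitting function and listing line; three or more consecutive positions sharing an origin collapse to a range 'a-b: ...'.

Answer: the defect is in merge_totals at line 39.
Key fact: At log position 12 the runs split — shown 'match at position 12', but the working version logs 'match at position 2'.
Crash: probe_limits, line 45, IndexError.
Call chain: main -> probe_limits([2, 6, 12, 9, 5, 10], 12) (called at line 60).
First divergence: at position 12 the run shows 'match at position 12' where the working version logs 'match at position 2'.
Intended log window:
  10: probe_limits start: n=6 cutoff=12
  11: merge_totals start: n=6 cutoff=12
  12: match at position 2
  13: stage result 36
Execution walk:
  weigh_samples([2, 6, 12, 9, 5, 10]) -> 4  [called from trim_outliers, line 30]
  fold_scores([2, 6, 12, 9, 5, 10], 12) -> 0  [called from trim_outliers, line 31]
  collect_span(4, 0) -> 25  [called from trim_outliers, line 33]
  trim_outliers([2, 6, 12, 9, 5, 10], 12) -> 25  [called from main, line 58]
  merge_totals([2, 6, 12, 9, 5, 10], 12) -> 12  [called from probe_limits, line 43]
Log origins:
  1: logged in main at line 57
  2: logged in trim_outliers at line 29
  3: logged in weigh_samples at line 2
  4: logged in weigh_samples at line 7
  5: logged in fold_scores at line 11
  6: logged in fold_scores at line 16
  7: logged in trim_outliers at line 32
  8: logged in collect_span at line 20
  9: logged in main at line 59
  10: logged in probe_limits at line 42
  11: logged in merge_totals at line 36
  12: logged in probe_limits at line 44
A correct fix: line 39: replace `count` with `mark`.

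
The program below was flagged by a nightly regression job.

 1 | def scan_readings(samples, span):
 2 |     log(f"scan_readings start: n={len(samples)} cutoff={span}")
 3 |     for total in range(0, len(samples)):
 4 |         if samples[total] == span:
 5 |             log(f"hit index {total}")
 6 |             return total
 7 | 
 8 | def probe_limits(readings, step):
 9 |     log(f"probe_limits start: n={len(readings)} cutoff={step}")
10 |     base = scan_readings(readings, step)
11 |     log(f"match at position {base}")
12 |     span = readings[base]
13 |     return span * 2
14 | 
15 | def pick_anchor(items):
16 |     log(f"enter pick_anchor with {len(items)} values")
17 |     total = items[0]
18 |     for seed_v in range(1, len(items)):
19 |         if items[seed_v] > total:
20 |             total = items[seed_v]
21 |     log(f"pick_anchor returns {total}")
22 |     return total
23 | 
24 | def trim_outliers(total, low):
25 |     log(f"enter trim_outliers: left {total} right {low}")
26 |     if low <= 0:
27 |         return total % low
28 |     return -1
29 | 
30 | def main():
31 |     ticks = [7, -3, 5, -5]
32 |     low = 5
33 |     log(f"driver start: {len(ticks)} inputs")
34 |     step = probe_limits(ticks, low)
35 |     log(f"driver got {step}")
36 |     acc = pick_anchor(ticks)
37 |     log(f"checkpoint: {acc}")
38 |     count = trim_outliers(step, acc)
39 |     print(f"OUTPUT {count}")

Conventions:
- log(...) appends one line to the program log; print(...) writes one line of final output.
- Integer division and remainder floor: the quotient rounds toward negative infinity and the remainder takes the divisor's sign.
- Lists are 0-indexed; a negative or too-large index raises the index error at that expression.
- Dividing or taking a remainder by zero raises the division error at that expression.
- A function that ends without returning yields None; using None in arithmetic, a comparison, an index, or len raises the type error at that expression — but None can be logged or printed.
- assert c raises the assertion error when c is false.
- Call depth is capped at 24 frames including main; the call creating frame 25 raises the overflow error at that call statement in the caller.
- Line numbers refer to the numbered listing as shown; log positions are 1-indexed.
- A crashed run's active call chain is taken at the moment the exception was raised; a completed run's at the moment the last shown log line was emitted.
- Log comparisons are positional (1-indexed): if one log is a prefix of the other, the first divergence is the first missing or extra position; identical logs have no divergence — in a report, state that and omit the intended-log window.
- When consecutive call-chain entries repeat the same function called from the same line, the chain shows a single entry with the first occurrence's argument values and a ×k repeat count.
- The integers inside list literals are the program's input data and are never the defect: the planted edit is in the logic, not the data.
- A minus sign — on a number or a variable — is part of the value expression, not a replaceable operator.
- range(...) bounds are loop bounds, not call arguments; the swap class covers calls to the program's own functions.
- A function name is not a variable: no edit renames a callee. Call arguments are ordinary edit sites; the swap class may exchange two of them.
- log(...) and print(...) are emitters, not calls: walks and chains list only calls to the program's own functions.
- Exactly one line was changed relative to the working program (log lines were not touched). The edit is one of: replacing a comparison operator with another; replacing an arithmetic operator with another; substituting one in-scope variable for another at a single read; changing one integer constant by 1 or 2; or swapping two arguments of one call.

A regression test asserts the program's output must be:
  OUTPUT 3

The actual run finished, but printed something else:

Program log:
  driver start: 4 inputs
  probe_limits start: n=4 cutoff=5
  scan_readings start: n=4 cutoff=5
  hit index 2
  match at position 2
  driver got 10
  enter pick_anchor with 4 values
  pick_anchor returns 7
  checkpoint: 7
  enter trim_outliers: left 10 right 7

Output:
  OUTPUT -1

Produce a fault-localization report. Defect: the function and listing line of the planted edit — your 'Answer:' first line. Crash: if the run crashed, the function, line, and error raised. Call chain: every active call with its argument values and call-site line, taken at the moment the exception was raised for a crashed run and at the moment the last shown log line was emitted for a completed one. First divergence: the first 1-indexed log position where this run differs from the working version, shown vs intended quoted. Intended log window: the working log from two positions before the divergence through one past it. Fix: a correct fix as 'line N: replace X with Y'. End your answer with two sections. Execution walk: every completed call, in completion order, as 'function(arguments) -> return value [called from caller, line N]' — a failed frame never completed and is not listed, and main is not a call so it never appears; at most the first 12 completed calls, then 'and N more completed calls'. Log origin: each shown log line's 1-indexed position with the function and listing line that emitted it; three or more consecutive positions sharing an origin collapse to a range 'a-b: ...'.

Answer: the defect is in trim_outliers at line 26.
The tell: Nothing in the log betrays the bug — only the output does.
Call chain: main -> trim_outliers(10, 7) (called at line 38).
First divergence: there is none — every log position agrees.
Execution walk:
  scan_readings([7, -3, 5, -5], 5) -> 2  [called from probe_limits, line 10]
  probe_limits([7, -3, 5, -5], 5) -> 10  [called from main, line 34]
  pick_anchor([7, -3, 5, -5]) -> 7  [called from main, line 36]
  trim_outliers(10, 7) -> -1  [called from main, line 38]
Log line origins:
  1 — main, line 33
  2 — probe_limits, line 9
  3 — scan_readings, line 2
  4 — scan_readings, line 5
  5 — probe_limits, line 11
  6 — main, line 35
  7 — pick_anchor, line 16
  8 — pick_anchor, line 21
  9 — main, line 37
  10 — trim_outliers, line 25
A correct fix: line 26: replace `<=` with `!=`.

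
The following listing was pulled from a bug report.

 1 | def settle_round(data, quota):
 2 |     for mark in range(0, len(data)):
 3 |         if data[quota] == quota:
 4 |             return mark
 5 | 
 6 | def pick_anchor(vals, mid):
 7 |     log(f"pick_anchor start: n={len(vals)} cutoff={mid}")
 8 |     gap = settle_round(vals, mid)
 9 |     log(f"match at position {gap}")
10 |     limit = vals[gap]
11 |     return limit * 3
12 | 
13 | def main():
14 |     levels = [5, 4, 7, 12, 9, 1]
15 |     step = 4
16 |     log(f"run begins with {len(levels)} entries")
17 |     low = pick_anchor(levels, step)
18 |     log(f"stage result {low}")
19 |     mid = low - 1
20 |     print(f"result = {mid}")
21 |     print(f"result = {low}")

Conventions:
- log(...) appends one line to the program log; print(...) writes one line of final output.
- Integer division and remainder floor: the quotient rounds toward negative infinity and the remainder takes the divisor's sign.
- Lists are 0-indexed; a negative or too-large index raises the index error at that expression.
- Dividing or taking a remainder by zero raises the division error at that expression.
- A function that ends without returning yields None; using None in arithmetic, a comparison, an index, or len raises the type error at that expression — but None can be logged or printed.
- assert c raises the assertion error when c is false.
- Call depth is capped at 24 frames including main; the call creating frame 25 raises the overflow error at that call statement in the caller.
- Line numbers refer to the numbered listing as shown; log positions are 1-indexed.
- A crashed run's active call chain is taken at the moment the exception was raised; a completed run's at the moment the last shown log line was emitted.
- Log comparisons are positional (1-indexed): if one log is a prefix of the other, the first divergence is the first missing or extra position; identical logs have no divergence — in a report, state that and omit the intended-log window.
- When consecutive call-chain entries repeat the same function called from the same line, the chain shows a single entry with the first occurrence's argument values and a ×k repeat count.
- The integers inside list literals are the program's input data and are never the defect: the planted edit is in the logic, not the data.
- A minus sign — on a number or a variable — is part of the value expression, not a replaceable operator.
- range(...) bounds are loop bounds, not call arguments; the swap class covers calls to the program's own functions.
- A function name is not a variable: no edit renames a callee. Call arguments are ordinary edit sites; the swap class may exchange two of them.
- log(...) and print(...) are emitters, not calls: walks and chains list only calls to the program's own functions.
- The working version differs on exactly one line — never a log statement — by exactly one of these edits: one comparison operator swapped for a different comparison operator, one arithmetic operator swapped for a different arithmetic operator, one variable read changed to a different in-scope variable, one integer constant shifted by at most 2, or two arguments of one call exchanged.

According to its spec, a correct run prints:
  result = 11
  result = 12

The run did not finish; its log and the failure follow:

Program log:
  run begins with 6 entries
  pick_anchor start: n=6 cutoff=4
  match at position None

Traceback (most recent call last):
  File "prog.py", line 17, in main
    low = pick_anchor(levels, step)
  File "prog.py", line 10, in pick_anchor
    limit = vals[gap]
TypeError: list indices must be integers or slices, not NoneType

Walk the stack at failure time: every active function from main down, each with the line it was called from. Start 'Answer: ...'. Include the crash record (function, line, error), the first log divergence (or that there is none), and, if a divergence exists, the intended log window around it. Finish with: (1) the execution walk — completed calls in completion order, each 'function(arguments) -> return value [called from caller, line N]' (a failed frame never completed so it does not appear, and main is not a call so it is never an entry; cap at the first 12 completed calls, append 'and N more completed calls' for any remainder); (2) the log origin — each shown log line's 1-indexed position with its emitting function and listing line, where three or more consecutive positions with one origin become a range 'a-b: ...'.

Answer: main -> pick_anchor (called at line 17).
The tell: Position 3 is the first bad log line: 'match at position None' should read 'match at position 1'.
Crash: pick_anchor, line 10, TypeError.
First divergence: position 3 — the shown line 'match at position None' should read 'match at position 1'.
Intended log window:
  1: run begins with 6 entries
  2: pick_anchor start: n=6 cutoff=4
  3: match at position 1
  4: stage result 12
Execution walk:
  settle_round([5, 4, 7, 12, 9, 1], 4) -> None  [called from pick_anchor, line 8]
Log origin:
  1: emitted by main (line 16)
  2: emitted by pick_anchor (line 7)
  3: emitted by pick_anchor (line 9)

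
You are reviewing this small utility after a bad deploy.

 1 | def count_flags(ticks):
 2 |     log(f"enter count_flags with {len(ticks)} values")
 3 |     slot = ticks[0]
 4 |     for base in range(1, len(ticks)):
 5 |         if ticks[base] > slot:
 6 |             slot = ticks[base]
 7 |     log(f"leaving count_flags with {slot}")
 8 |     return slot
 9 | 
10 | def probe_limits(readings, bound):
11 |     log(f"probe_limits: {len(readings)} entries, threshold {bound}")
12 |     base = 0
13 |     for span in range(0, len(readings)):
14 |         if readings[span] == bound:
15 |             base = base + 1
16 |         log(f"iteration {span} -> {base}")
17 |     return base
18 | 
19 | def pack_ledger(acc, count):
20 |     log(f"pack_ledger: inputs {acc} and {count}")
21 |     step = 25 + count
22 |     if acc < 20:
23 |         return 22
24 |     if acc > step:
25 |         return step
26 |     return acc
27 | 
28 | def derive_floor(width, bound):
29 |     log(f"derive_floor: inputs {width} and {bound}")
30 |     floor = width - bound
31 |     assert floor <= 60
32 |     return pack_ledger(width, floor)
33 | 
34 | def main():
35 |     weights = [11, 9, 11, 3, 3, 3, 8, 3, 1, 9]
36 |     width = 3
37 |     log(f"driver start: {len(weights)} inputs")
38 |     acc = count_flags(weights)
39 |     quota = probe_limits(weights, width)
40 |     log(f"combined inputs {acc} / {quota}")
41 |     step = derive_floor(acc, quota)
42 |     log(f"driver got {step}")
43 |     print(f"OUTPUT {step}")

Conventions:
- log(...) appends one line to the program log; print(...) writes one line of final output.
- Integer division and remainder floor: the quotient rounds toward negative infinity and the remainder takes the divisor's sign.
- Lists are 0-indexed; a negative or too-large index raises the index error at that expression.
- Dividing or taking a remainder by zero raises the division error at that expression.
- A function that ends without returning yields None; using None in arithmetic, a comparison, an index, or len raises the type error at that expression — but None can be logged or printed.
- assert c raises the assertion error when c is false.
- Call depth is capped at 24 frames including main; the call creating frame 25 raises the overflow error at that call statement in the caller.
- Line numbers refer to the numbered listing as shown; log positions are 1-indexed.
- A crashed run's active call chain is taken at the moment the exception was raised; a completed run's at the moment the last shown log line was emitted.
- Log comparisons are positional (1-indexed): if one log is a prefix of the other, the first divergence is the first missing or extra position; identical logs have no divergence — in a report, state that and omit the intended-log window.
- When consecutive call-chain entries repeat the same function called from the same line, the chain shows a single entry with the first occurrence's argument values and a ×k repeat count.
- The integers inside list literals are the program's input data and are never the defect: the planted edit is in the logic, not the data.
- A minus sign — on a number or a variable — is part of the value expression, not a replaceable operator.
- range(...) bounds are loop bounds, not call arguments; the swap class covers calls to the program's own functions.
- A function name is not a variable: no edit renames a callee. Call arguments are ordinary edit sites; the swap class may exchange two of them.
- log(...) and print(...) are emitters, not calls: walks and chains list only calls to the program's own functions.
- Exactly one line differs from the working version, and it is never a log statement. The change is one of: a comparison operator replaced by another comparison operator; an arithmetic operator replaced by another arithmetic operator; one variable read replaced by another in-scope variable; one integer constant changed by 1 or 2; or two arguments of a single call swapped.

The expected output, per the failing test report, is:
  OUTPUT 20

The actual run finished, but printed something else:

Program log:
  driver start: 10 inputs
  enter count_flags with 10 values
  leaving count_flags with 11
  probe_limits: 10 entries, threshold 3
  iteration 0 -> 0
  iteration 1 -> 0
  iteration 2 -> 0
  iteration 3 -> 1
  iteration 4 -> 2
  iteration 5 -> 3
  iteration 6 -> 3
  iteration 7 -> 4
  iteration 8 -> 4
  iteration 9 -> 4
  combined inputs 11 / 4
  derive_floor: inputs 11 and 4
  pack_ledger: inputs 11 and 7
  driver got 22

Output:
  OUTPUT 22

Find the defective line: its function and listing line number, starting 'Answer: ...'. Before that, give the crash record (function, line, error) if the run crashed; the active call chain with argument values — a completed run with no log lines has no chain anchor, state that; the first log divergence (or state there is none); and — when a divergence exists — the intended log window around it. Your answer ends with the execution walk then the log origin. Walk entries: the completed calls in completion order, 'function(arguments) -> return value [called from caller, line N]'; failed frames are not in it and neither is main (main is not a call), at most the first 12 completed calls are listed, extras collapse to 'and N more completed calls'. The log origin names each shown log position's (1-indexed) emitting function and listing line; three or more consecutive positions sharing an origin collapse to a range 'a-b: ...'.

Answer: the defect is in pack_ledger at line 23.
The tell: Position 18 is the first bad log line: 'driver got 22' should read 'driver got 20'.
Call chain: main.
First divergence: position 18 — the shown line 'driver got 22' should read 'driver got 20'.
Intended log window:
  16: derive_floor: inputs 11 and 4
  17: pack_ledger: inputs 11 and 7
  18: driver got 20
Execution walk:
  count_flags([11, 9, 11, 3, 3, 3, 8, 3, 1, 9]) -> 11  [called from main, line 38]
  probe_limits([11, 9, 11, 3, 3, 3, 8, 3, 1, 9], 3) -> 4  [called from main, line 39]
  pack_ledger(11, 7) -> 22  [called from derive_floor, line 32]
  derive_floor(11, 4) -> 22  [called from main, line 41]
Origin of each log line:
  1 — main, line 37
  2 — count_flags, line 2
  3 — count_flags, line 7
  4 — probe_limits, line 11
  5-14 — probe_limits, line 16
  15 — main, line 40
  16 — derive_floor, line 29
  17 — pack_ledger, line 20
  18 — main, line 42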